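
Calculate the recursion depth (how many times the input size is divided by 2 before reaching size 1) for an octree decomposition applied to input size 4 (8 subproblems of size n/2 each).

For divide and conquer with division factor 2:

Problem sizes at each level:
Level 0: 4
Level 1: 2
Level 2: 1

The root is level 0 and the size-1 base case is level 2 (the tree spans levels 0 through 2, i.e. 3 levels counting the root), so the depth is the number of divisions: log_2(4) = 2

The recursion tree depth is log_2(4) = 2. At each level, the problem size is divided by 2, so it takes 2 divisions to reduce to a base case of size 1. The algorithm makes 8 recursive calls at each level.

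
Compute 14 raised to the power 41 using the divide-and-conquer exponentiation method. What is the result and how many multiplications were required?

Computing 14^41 by squaring (build up from 14^1; each line after the first costs one multiplication):

14^1 = 14
14^2 = (14^1)^2 = 14^2 = 196
14^4 = (14^2)^2 = 196^2 = 38416
14^5 = 14 * 14^4 = 14 * 38416 = 537824
14^10 = (14^5)^2 = 537824^2 = 289254654976
14^20 = (14^10)^2 = 289254654976^2 = 83668255425284801560576
14^40 = (14^20)^2 = 83668255425284801560576^2 = 7000376965910699630056503868178506524997451776
14^41 = 14 * 14^40 = 14 * 7000376965910699630056503868178506524997451776 = 98005277522749794820791054154499091349964324864

Result: 98005277522749794820791054154499091349964324864
Multiplications needed: 7 (7 lines after 14^1)

14^41 = 98005277522749794820791054154499091349964324864. Using exponentiation by squaring, this requires 7 multiplications. The key idea: if the exponent is even, square the half-power; if odd, multiply by the base once.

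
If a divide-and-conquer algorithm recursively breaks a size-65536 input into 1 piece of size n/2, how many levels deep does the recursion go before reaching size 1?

For divide and conquer with division factor 2:

Problem sizes at each level:
Level 0: 65536
Level 1: 32768
Level 2: 16384
Level 3: 8192
Level 4: 4096
Level 5: 2048
Level 6: 1024
Level 7: 512
Level 8: 256
Level 9: 128
Level 10: 64
Level 11: 32
Level 12: 16
Level 13: 8
Level 14: 4
Level 15: 2
Level 16: 1

The root is level 0 and the size-1 base case is level 16 (the tree spans levels 0 through 16, i.e. 17 levels counting the root), so the depth is the number of divisions: log_2(65536) = 16

The recursion tree depth is log_2(65536) = 16. At each level, the problem size is divided by 2, so it takes 16 divisions to reduce to a base case of size 1. The algorithm makes 1 recursive call at each level.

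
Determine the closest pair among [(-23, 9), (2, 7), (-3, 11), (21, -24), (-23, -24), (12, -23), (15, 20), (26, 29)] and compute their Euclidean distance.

Computing all pairwise distances among 8 points:

d((-23, 9), (2, 7)) = 25.0799
d((-23, 9), (-3, 11)) = 20.0998
d((-23, 9), (21, -24)) = 55.0
d((-23, 9), (-23, -24)) = 33.0
d((-23, 9), (12, -23)) = 47.4236
d((-23, 9), (15, 20)) = 39.5601
d((-23, 9), (26, 29)) = 52.9245
d((2, 7), (-3, 11)) = 6.4031 <-- minimum
d((2, 7), (21, -24)) = 36.3593
d((2, 7), (-23, -24)) = 39.8246
d((2, 7), (12, -23)) = 31.6228
d((2, 7), (15, 20)) = 18.3848
d((2, 7), (26, 29)) = 32.5576
d((-3, 11), (21, -24)) = 42.4382
d((-3, 11), (-23, -24)) = 40.3113
d((-3, 11), (12, -23)) = 37.1618
d((-3, 11), (15, 20)) = 20.1246
d((-3, 11), (26, 29)) = 34.1321
d((21, -24), (-23, -24)) = 44.0
d((21, -24), (12, -23)) = 9.0554
d((21, -24), (15, 20)) = 44.4072
d((21, -24), (26, 29)) = 53.2353
d((-23, -24), (12, -23)) = 35.0143
d((-23, -24), (15, 20)) = 58.1378
d((-23, -24), (26, 29)) = 72.1803
d((12, -23), (15, 20)) = 43.1045
d((12, -23), (26, 29)) = 53.8516
d((15, 20), (26, 29)) = 14.2127

Closest pair: (2, 7) and (-3, 11) with distance 6.4031

The closest pair is (2, 7) and (-3, 11) with Euclidean distance 6.4031. For 8 points, brute-force pairwise comparison is shown above. For large n, the divide-and-conquer algorithm (sort by x, recurse on halves, check the dividing strip) achieves O(n log n).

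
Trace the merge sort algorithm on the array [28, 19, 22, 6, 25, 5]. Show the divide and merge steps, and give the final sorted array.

Merge sort trace:

Split: [28, 19, 22, 6, 25, 5] -> [28, 19, 22] and [6, 25, 5]
  Split: [28, 19, 22] -> [28] and [19, 22]
    Split: [19, 22] -> [19] and [22]
    Merge: [19] + [22] -> [19, 22]
  Merge: [28] + [19, 22] -> [19, 22, 28]
  Split: [6, 25, 5] -> [6] and [25, 5]
    Split: [25, 5] -> [25] and [5]
    Merge: [25] + [5] -> [5, 25]
  Merge: [6] + [5, 25] -> [5, 6, 25]
Merge: [19, 22, 28] + [5, 6, 25] -> [5, 6, 19, 22, 25, 28]

Final sorted array: [5, 6, 19, 22, 25, 28]

The merge sort proceeds by recursively splitting the array and merging sorted halves.
After all merges, the sorted array is [5, 6, 19, 22, 25, 28].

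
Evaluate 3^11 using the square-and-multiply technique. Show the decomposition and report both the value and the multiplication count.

Computing 3^11 by squaring (build up from 3^1; each line after the first costs one multiplication):

3^1 = 3
3^2 = (3^1)^2 = 3^2 = 9
3^4 = (3^2)^2 = 9^2 = 81
3^5 = 3 * 3^4 = 3 * 81 = 243
3^10 = (3^5)^2 = 243^2 = 59049
3^11 = 3 * 3^10 = 3 * 59049 = 177147

Result: 177147
Multiplications needed: 5 (5 lines after 3^1)

3^11 = 177147. Using exponentiation by squaring, this requires 5 multiplications. The key idea: if the exponent is even, square the half-power; if odd, multiply by the base once.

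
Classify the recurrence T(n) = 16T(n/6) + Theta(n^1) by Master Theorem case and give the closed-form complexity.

Master Theorem for T(n) = 16T(n/6) + O(n^1):

a = 16, b = 6, c = 1
log_b(a) = log_6(16) = 1.5474

Case 1: c = 1 < log_6(16) = 1.5474
T(n) = O(n^(log_6 16))

For T(n) = 16T(n/6) + O(n^1): log_6(16) = 1.5474. This is Case 1 of the Master Theorem (c < log_b(a), work dominated by leaves), giving O(n^(log_6 16)).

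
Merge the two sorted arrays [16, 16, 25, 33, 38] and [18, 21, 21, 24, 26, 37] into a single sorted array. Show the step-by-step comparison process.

Merging process:

Compare 16 vs 18: take 16 from left. Merged: [16]
Compare 16 vs 18: take 16 from left. Merged: [16, 16]
Compare 25 vs 18: take 18 from right. Merged: [16, 16, 18]
Compare 25 vs 21: take 21 from right. Merged: [16, 16, 18, 21]
Compare 25 vs 21: take 21 from right. Merged: [16, 16, 18, 21, 21]
Compare 25 vs 24: take 24 from right. Merged: [16, 16, 18, 21, 21, 24]
Compare 25 vs 26: take 25 from left. Merged: [16, 16, 18, 21, 21, 24, 25]
Compare 33 vs 26: take 26 from right. Merged: [16, 16, 18, 21, 21, 24, 25, 26]
Compare 33 vs 37: take 33 from left. Merged: [16, 16, 18, 21, 21, 24, 25, 26, 33]
Compare 38 vs 37: take 37 from right. Merged: [16, 16, 18, 21, 21, 24, 25, 26, 33, 37]
Append remaining from left: [38]. Merged: [16, 16, 18, 21, 21, 24, 25, 26, 33, 37, 38]

Final merged array: [16, 16, 18, 21, 21, 24, 25, 26, 33, 37, 38]
Total comparisons: 10

The merged array is [16, 16, 18, 21, 21, 24, 25, 26, 33, 37, 38], requiring 10 comparisons. The merge step runs in O(n) time where n is the total number of elements.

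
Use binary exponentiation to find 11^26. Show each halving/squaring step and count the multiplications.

Computing 11^26 by squaring (build up from 11^1; each line after the first costs one multiplication):

11^1 = 11
11^2 = (11^1)^2 = 11^2 = 121
11^3 = 11 * 11^2 = 11 * 121 = 1331
11^6 = (11^3)^2 = 1331^2 = 1771561
11^12 = (11^6)^2 = 1771561^2 = 3138428376721
11^13 = 11 * 11^12 = 11 * 3138428376721 = 34522712143931
11^26 = (11^13)^2 = 34522712143931^2 = 1191817653772720942460132761

Result: 1191817653772720942460132761
Multiplications needed: 6 (6 lines after 11^1)

11^26 = 1191817653772720942460132761. Using exponentiation by squaring, this requires 6 multiplications. The key idea: if the exponent is even, square the half-power; if odd, multiply by the base once.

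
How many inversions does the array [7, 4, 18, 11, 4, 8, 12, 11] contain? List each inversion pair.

Finding inversions in [7, 4, 18, 11, 4, 8, 12, 11]:

(0, 1): arr[0]=7 > arr[1]=4
(0, 4): arr[0]=7 > arr[4]=4
(2, 3): arr[2]=18 > arr[3]=11
(2, 4): arr[2]=18 > arr[4]=4
(2, 5): arr[2]=18 > arr[5]=8
(2, 6): arr[2]=18 > arr[6]=12
(2, 7): arr[2]=18 > arr[7]=11
(3, 4): arr[3]=11 > arr[4]=4
(3, 5): arr[3]=11 > arr[5]=8
(6, 7): arr[6]=12 > arr[7]=11

Total inversions: 10

The array has 10 inversion(s): (0,1), (0,4), (2,3), (2,4), (2,5), (2,6), (2,7), (3,4), (3,5), (6,7). Each pair (i,j) satisfies i < j and arr[i] > arr[j].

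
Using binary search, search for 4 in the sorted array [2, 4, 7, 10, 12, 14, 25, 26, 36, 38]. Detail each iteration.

Binary search for 4 in [2, 4, 7, 10, 12, 14, 25, 26, 36, 38]:

lo=0, hi=9, mid=4, arr[mid]=12 -> 12 > 4, search left half
lo=0, hi=3, mid=1, arr[mid]=4 -> Found target at index 1!

Binary search finds 4 at index 1 after 2 comparisons. The search repeatedly halves the search space by comparing with the middle element.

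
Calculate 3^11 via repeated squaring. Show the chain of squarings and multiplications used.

Computing 3^11 by squaring (build up from 3^1; each line after the first costs one multiplication):

3^1 = 3
3^2 = (3^1)^2 = 3^2 = 9
3^4 = (3^2)^2 = 9^2 = 81
3^5 = 3 * 3^4 = 3 * 81 = 243
3^10 = (3^5)^2 = 243^2 = 59049
3^11 = 3 * 3^10 = 3 * 59049 = 177147

Result: 177147
Multiplications needed: 5 (5 lines after 3^1)

3^11 = 177147. Using exponentiation by squaring, this requires 5 multiplications. The key idea: if the exponent is even, square the half-power; if odd, multiply by the base once.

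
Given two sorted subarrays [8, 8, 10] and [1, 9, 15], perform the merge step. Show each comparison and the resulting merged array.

Merging process:

Compare 8 vs 1: take 1 from right. Merged: [1]
Compare 8 vs 9: take 8 from left. Merged: [1, 8]
Compare 8 vs 9: take 8 from left. Merged: [1, 8, 8]
Compare 10 vs 9: take 9 from right. Merged: [1, 8, 8, 9]
Compare 10 vs 15: take 10 from left. Merged: [1, 8, 8, 9, 10]
Append remaining from right: [15]. Merged: [1, 8, 8, 9, 10, 15]

Final merged array: [1, 8, 8, 9, 10, 15]
Total comparisons: 5

The merged array is [1, 8, 8, 9, 10, 15], requiring 5 comparisons. The merge step runs in O(n) time where n is the total number of elements.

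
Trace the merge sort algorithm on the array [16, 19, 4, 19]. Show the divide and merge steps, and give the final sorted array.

Merge sort trace:

Split: [16, 19, 4, 19] -> [16, 19] and [4, 19]
  Split: [16, 19] -> [16] and [19]
  Merge: [16] + [19] -> [16, 19]
  Split: [4, 19] -> [4] and [19]
  Merge: [4] + [19] -> [4, 19]
Merge: [16, 19] + [4, 19] -> [4, 16, 19, 19]

Final sorted array: [4, 16, 19, 19]

The merge sort proceeds by recursively splitting the array and merging sorted halves.
After all merges, the sorted array is [4, 16, 19, 19].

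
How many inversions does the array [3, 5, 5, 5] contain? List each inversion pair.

Finding inversions in [3, 5, 5, 5]:


Total inversions: 0

The array has 0 inversions. It is already sorted.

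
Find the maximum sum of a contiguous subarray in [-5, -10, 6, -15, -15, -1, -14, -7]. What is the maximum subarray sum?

Using Kadane's algorithm on [-5, -10, 6, -15, -15, -1, -14, -7]:

Scanning through the array:
Position 1 (value -10): max_ending_here = -10, max_so_far = -5
Position 2 (value 6): max_ending_here = 6, max_so_far = 6
Position 3 (value -15): max_ending_here = -9, max_so_far = 6
Position 4 (value -15): max_ending_here = -15, max_so_far = 6
Position 5 (value -1): max_ending_here = -1, max_so_far = 6
Position 6 (value -14): max_ending_here = -14, max_so_far = 6
Position 7 (value -7): max_ending_here = -7, max_so_far = 6

Maximum subarray: [6]
Maximum sum: 6

The maximum subarray is [6] with sum 6. This subarray runs from index 2 to index 2.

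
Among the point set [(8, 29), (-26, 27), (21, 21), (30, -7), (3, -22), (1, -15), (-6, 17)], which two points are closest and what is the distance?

Computing all pairwise distances among 7 points:

d((8, 29), (-26, 27)) = 34.0588
d((8, 29), (21, 21)) = 15.2643
d((8, 29), (30, -7)) = 42.19
d((8, 29), (3, -22)) = 51.2445
d((8, 29), (1, -15)) = 44.5533
d((8, 29), (-6, 17)) = 18.4391
d((-26, 27), (21, 21)) = 47.3814
d((-26, 27), (30, -7)) = 65.5134
d((-26, 27), (3, -22)) = 56.9386
d((-26, 27), (1, -15)) = 49.93
d((-26, 27), (-6, 17)) = 22.3607
d((21, 21), (30, -7)) = 29.4109
d((21, 21), (3, -22)) = 46.6154
d((21, 21), (1, -15)) = 41.1825
d((21, 21), (-6, 17)) = 27.2947
d((30, -7), (3, -22)) = 30.8869
d((30, -7), (1, -15)) = 30.0832
d((30, -7), (-6, 17)) = 43.2666
d((3, -22), (1, -15)) = 7.2801 <-- minimum
d((3, -22), (-6, 17)) = 40.025
d((1, -15), (-6, 17)) = 32.7567

Closest pair: (3, -22) and (1, -15) with distance 7.2801

The closest pair is (3, -22) and (1, -15) with Euclidean distance 7.2801. For 7 points, brute-force pairwise comparison is shown above. For large n, the divide-and-conquer algorithm (sort by x, recurse on halves, check the dividing strip) achieves O(n log n).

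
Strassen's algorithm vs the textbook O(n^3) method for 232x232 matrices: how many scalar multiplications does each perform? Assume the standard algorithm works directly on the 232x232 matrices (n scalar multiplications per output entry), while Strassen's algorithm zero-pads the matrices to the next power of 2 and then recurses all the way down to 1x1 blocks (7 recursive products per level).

Matrix multiplication for 232x232 matrices:

Strassen's algorithm requires power-of-2 dimensions. Pad 232x232 to 256x256 (next power of 2).

Standard algorithm: 232^3 = 12487168 multiplications
Strassen's algorithm: 7^(log2(256)) = 7^8 = 5764801 multiplications
Savings: 12487168 - 5764801 = 6722367 multiplications

Standard: 12487168 multiplications (232^3). Strassen: 5764801 multiplications (7^8, after padding to 256x256). Strassen reduces 8 recursive multiplications to 7 at each level.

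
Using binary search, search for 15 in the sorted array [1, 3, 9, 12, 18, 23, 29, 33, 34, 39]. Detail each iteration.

Binary search for 15 in [1, 3, 9, 12, 18, 23, 29, 33, 34, 39]:

lo=0, hi=9, mid=4, arr[mid]=18 -> 18 > 15, search left half
lo=0, hi=3, mid=1, arr[mid]=3 -> 3 < 15, search right half
lo=2, hi=3, mid=2, arr[mid]=9 -> 9 < 15, search right half
lo=3, hi=3, mid=3, arr[mid]=12 -> 12 < 15, search right half
lo=4 > hi=3, target 15 not found

Binary search determines that 15 is not in the array after 4 comparisons. The search space was exhausted without finding the target.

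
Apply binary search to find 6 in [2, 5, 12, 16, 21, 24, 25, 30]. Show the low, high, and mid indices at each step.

Binary search for 6 in [2, 5, 12, 16, 21, 24, 25, 30]:

lo=0, hi=7, mid=3, arr[mid]=16 -> 16 > 6, search left half
lo=0, hi=2, mid=1, arr[mid]=5 -> 5 < 6, search right half
lo=2, hi=2, mid=2, arr[mid]=12 -> 12 > 6, search left half
lo=2 > hi=1, target 6 not found

Binary search determines that 6 is not in the array after 3 comparisons. The search space was exhausted without finding the target.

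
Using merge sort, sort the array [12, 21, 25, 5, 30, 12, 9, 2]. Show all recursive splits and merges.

Merge sort trace:

Split: [12, 21, 25, 5, 30, 12, 9, 2] -> [12, 21, 25, 5] and [30, 12, 9, 2]
  Split: [12, 21, 25, 5] -> [12, 21] and [25, 5]
    Split: [12, 21] -> [12] and [21]
    Merge: [12] + [21] -> [12, 21]
    Split: [25, 5] -> [25] and [5]
    Merge: [25] + [5] -> [5, 25]
  Merge: [12, 21] + [5, 25] -> [5, 12, 21, 25]
  Split: [30, 12, 9, 2] -> [30, 12] and [9, 2]
    Split: [30, 12] -> [30] and [12]
    Merge: [30] + [12] -> [12, 30]
    Split: [9, 2] -> [9] and [2]
    Merge: [9] + [2] -> [2, 9]
  Merge: [12, 30] + [2, 9] -> [2, 9, 12, 30]
Merge: [5, 12, 21, 25] + [2, 9, 12, 30] -> [2, 5, 9, 12, 12, 21, 25, 30]

Final sorted array: [2, 5, 9, 12, 12, 21, 25, 30]

The merge sort proceeds by recursively splitting the array and merging sorted halves.
After all merges, the sorted array is [2, 5, 9, 12, 12, 21, 25, 30].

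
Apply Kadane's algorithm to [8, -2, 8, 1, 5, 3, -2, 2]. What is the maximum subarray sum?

Using Kadane's algorithm on [8, -2, 8, 1, 5, 3, -2, 2]:

Scanning through the array:
Position 1 (value -2): max_ending_here = 6, max_so_far = 8
Position 2 (value 8): max_ending_here = 14, max_so_far = 14
Position 3 (value 1): max_ending_here = 15, max_so_far = 15
Position 4 (value 5): max_ending_here = 20, max_so_far = 20
Position 5 (value 3): max_ending_here = 23, max_so_far = 23
Position 6 (value -2): max_ending_here = 21, max_so_far = 23
Position 7 (value 2): max_ending_here = 23, max_so_far = 23

Maximum subarray: [8, -2, 8, 1, 5, 3]
Maximum sum: 23

The maximum subarray is [8, -2, 8, 1, 5, 3] with sum 23. This subarray runs from index 0 to index 5.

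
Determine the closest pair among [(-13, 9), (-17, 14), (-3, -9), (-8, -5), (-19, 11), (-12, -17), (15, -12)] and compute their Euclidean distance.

Computing all pairwise distances among 7 points:

d((-13, 9), (-17, 14)) = 6.4031
d((-13, 9), (-3, -9)) = 20.5913
d((-13, 9), (-8, -5)) = 14.8661
d((-13, 9), (-19, 11)) = 6.3246
d((-13, 9), (-12, -17)) = 26.0192
d((-13, 9), (15, -12)) = 35.0
d((-17, 14), (-3, -9)) = 26.9258
d((-17, 14), (-8, -5)) = 21.0238
d((-17, 14), (-19, 11)) = 3.6056 <-- minimum
d((-17, 14), (-12, -17)) = 31.4006
d((-17, 14), (15, -12)) = 41.2311
d((-3, -9), (-8, -5)) = 6.4031
d((-3, -9), (-19, 11)) = 25.6125
d((-3, -9), (-12, -17)) = 12.0416
d((-3, -9), (15, -12)) = 18.2483
d((-8, -5), (-19, 11)) = 19.4165
d((-8, -5), (-12, -17)) = 12.6491
d((-8, -5), (15, -12)) = 24.0416
d((-19, 11), (-12, -17)) = 28.8617
d((-19, 11), (15, -12)) = 41.0488
d((-12, -17), (15, -12)) = 27.4591

Closest pair: (-17, 14) and (-19, 11) with distance 3.6056

The closest pair is (-17, 14) and (-19, 11) with Euclidean distance 3.6056. For 7 points, brute-force pairwise comparison is shown above. For large n, the divide-and-conquer algorithm (sort by x, recurse on halves, check the dividing strip) achieves O(n log n).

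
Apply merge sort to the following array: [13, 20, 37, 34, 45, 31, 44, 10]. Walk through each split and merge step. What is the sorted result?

Merge sort trace:

Split: [13, 20, 37, 34, 45, 31, 44, 10] -> [13, 20, 37, 34] and [45, 31, 44, 10]
  Split: [13, 20, 37, 34] -> [13, 20] and [37, 34]
    Split: [13, 20] -> [13] and [20]
    Merge: [13] + [20] -> [13, 20]
    Split: [37, 34] -> [37] and [34]
    Merge: [37] + [34] -> [34, 37]
  Merge: [13, 20] + [34, 37] -> [13, 20, 34, 37]
  Split: [45, 31, 44, 10] -> [45, 31] and [44, 10]
    Split: [45, 31] -> [45] and [31]
    Merge: [45] + [31] -> [31, 45]
    Split: [44, 10] -> [44] and [10]
    Merge: [44] + [10] -> [10, 44]
  Merge: [31, 45] + [10, 44] -> [10, 31, 44, 45]
Merge: [13, 20, 34, 37] + [10, 31, 44, 45] -> [10, 13, 20, 31, 34, 37, 44, 45]

Final sorted array: [10, 13, 20, 31, 34, 37, 44, 45]

The merge sort proceeds by recursively splitting the array and merging sorted halves.
After all merges, the sorted array is [10, 13, 20, 31, 34, 37, 44, 45].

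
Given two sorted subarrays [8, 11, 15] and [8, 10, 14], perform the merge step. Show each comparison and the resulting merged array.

Merging process:

Compare 8 vs 8: take 8 from left. Merged: [8]
Compare 11 vs 8: take 8 from right. Merged: [8, 8]
Compare 11 vs 10: take 10 from right. Merged: [8, 8, 10]
Compare 11 vs 14: take 11 from left. Merged: [8, 8, 10, 11]
Compare 15 vs 14: take 14 from right. Merged: [8, 8, 10, 11, 14]
Append remaining from left: [15]. Merged: [8, 8, 10, 11, 14, 15]

Final merged array: [8, 8, 10, 11, 14, 15]
Total comparisons: 5

The merged array is [8, 8, 10, 11, 14, 15], requiring 5 comparisons. The merge step runs in O(n) time where n is the total number of elements.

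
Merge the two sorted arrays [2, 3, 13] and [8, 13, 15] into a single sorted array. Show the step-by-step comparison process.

Merging process:

Compare 2 vs 8: take 2 from left. Merged: [2]
Compare 3 vs 8: take 3 from left. Merged: [2, 3]
Compare 13 vs 8: take 8 from right. Merged: [2, 3, 8]
Compare 13 vs 13: take 13 from left. Merged: [2, 3, 8, 13]
Append remaining from right: [13, 15]. Merged: [2, 3, 8, 13, 13, 15]

Final merged array: [2, 3, 8, 13, 13, 15]
Total comparisons: 4

The merged array is [2, 3, 8, 13, 13, 15], requiring 4 comparisons. The merge step runs in O(n) time where n is the total number of elements.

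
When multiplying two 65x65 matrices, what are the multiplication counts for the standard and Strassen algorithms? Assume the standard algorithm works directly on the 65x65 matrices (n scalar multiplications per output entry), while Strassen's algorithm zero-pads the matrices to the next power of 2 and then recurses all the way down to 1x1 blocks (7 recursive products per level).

Matrix multiplication for 65x65 matrices:

Strassen's algorithm requires power-of-2 dimensions. Pad 65x65 to 128x128 (next power of 2).

Standard algorithm: 65^3 = 274625 multiplications
Strassen's algorithm: 7^(log2(128)) = 7^7 = 823543 multiplications
Difference: 274625 - 823543 = -548918 (Strassen uses MORE here due to padding overhead — for small or just-over-power-of-2 n, padding can outweigh the per-level savings)

Standard: 274625 multiplications (65^3). Strassen: 823543 multiplications (7^7, after padding to 128x128). Strassen reduces 8 recursive multiplications to 7 at each level.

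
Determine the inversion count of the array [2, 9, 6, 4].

Finding inversions in [2, 9, 6, 4]:

(1, 2): arr[1]=9 > arr[2]=6
(1, 3): arr[1]=9 > arr[3]=4
(2, 3): arr[2]=6 > arr[3]=4

Total inversions: 3

The array has 3 inversion(s): (1,2), (1,3), (2,3). Each pair (i,j) satisfies i < j and arr[i] > arr[j].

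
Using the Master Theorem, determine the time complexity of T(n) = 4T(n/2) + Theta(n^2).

Master Theorem for T(n) = 4T(n/2) + O(n^2):

a = 4, b = 2, c = 2
log_b(a) = log_2(4) = 2.0000

Case 2: c = 2 = log_2(4) = 2.0000
T(n) = O(n^2 log n) = O(n^2 log n)

For T(n) = 4T(n/2) + O(n^2): log_2(4) = 2.0000. This is Case 2 of the Master Theorem (c = log_b(a), equal work at all levels), giving O(n^2 log n).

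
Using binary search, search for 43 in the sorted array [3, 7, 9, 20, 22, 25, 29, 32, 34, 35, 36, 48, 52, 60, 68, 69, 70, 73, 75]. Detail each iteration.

Binary search for 43 in [3, 7, 9, 20, 22, 25, 29, 32, 34, 35, 36, 48, 52, 60, 68, 69, 70, 73, 75]:

lo=0, hi=18, mid=9, arr[mid]=35 -> 35 < 43, search right half
lo=10, hi=18, mid=14, arr[mid]=68 -> 68 > 43, search left half
lo=10, hi=13, mid=11, arr[mid]=48 -> 48 > 43, search left half
lo=10, hi=10, mid=10, arr[mid]=36 -> 36 < 43, search right half
lo=11 > hi=10, target 43 not found

Binary search determines that 43 is not in the array after 4 comparisons. The search space was exhausted without finding the target.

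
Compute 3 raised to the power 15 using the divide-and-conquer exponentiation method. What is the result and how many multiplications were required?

Computing 3^15 by squaring (build up from 3^1; each line after the first costs one multiplication):

3^1 = 3
3^2 = (3^1)^2 = 3^2 = 9
3^3 = 3 * 3^2 = 3 * 9 = 27
3^6 = (3^3)^2 = 27^2 = 729
3^7 = 3 * 3^6 = 3 * 729 = 2187
3^14 = (3^7)^2 = 2187^2 = 4782969
3^15 = 3 * 3^14 = 3 * 4782969 = 14348907

Result: 14348907
Multiplications needed: 6 (6 lines after 3^1)

3^15 = 14348907. Using exponentiation by squaring, this requires 6 multiplications. The key idea: if the exponent is even, square the half-power; if odd, multiply by the base once.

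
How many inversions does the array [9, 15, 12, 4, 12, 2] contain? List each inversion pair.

Finding inversions in [9, 15, 12, 4, 12, 2]:

(0, 3): arr[0]=9 > arr[3]=4
(0, 5): arr[0]=9 > arr[5]=2
(1, 2): arr[1]=15 > arr[2]=12
(1, 3): arr[1]=15 > arr[3]=4
(1, 4): arr[1]=15 > arr[4]=12
(1, 5): arr[1]=15 > arr[5]=2
(2, 3): arr[2]=12 > arr[3]=4
(2, 5): arr[2]=12 > arr[5]=2
(3, 5): arr[3]=4 > arr[5]=2
(4, 5): arr[4]=12 > arr[5]=2

Total inversions: 10

The array has 10 inversion(s): (0,3), (0,5), (1,2), (1,3), (1,4), (1,5), (2,3), (2,5), (3,5), (4,5). Each pair (i,j) satisfies i < j and arr[i] > arr[j].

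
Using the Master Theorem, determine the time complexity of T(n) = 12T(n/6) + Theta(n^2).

Master Theorem for T(n) = 12T(n/6) + O(n^2):

a = 12, b = 6, c = 2
log_b(a) = log_6(12) = 1.3869

Case 3: c = 2 > log_6(12) = 1.3869
T(n) = O(n^2) = O(n^2)

For T(n) = 12T(n/6) + O(n^2): log_6(12) = 1.3869. This is Case 3 of the Master Theorem (c > log_b(a), work dominated by root), giving O(n^2).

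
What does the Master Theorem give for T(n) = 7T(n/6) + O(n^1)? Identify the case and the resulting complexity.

Master Theorem for T(n) = 7T(n/6) + O(n^1):

a = 7, b = 6, c = 1
log_b(a) = log_6(7) = 1.0860

Case 1: c = 1 < log_6(7) = 1.0860
T(n) = O(n^(log_6 7))

For T(n) = 7T(n/6) + O(n^1): log_6(7) = 1.0860. This is Case 1 of the Master Theorem (c < log_b(a), work dominated by leaves), giving O(n^(log_6 7)).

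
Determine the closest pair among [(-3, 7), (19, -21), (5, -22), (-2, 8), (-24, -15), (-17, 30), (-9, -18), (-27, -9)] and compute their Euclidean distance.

Computing all pairwise distances among 8 points:

d((-3, 7), (19, -21)) = 35.609
d((-3, 7), (5, -22)) = 30.0832
d((-3, 7), (-2, 8)) = 1.4142 <-- minimum
d((-3, 7), (-24, -15)) = 30.4138
d((-3, 7), (-17, 30)) = 26.9258
d((-3, 7), (-9, -18)) = 25.7099
d((-3, 7), (-27, -9)) = 28.8444
d((19, -21), (5, -22)) = 14.0357
d((19, -21), (-2, 8)) = 35.805
d((19, -21), (-24, -15)) = 43.4166
d((19, -21), (-17, 30)) = 62.426
d((19, -21), (-9, -18)) = 28.1603
d((19, -21), (-27, -9)) = 47.5395
d((5, -22), (-2, 8)) = 30.8058
d((5, -22), (-24, -15)) = 29.8329
d((5, -22), (-17, 30)) = 56.4624
d((5, -22), (-9, -18)) = 14.5602
d((5, -22), (-27, -9)) = 34.5398
d((-2, 8), (-24, -15)) = 31.8277
d((-2, 8), (-17, 30)) = 26.6271
d((-2, 8), (-9, -18)) = 26.9258
d((-2, 8), (-27, -9)) = 30.2324
d((-24, -15), (-17, 30)) = 45.5412
d((-24, -15), (-9, -18)) = 15.2971
d((-24, -15), (-27, -9)) = 6.7082
d((-17, 30), (-9, -18)) = 48.6621
d((-17, 30), (-27, -9)) = 40.2616
d((-9, -18), (-27, -9)) = 20.1246

Closest pair: (-3, 7) and (-2, 8) with distance 1.4142

The closest pair is (-3, 7) and (-2, 8) with Euclidean distance 1.4142. For 8 points, brute-force pairwise comparison is shown above. For large n, the divide-and-conquer algorithm (sort by x, recurse on halves, check the dividing strip) achieves O(n log n).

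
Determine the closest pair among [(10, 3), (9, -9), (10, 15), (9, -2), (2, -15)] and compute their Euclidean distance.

Computing all pairwise distances among 5 points:

d((10, 3), (9, -9)) = 12.0416
d((10, 3), (10, 15)) = 12.0
d((10, 3), (9, -2)) = 5.099 <-- minimum
d((10, 3), (2, -15)) = 19.6977
d((9, -9), (10, 15)) = 24.0208
d((9, -9), (9, -2)) = 7.0
d((9, -9), (2, -15)) = 9.2195
d((10, 15), (9, -2)) = 17.0294
d((10, 15), (2, -15)) = 31.0483
d((9, -2), (2, -15)) = 14.7648

Closest pair: (10, 3) and (9, -2) with distance 5.099

The closest pair is (10, 3) and (9, -2) with Euclidean distance 5.099. For 5 points, brute-force pairwise comparison is shown above. For large n, the divide-and-conquer algorithm (sort by x, recurse on halves, check the dividing strip) achieves O(n log n).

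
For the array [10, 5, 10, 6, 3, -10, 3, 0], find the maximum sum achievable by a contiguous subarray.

Using Kadane's algorithm on [10, 5, 10, 6, 3, -10, 3, 0]:

Scanning through the array:
Position 1 (value 5): max_ending_here = 15, max_so_far = 15
Position 2 (value 10): max_ending_here = 25, max_so_far = 25
Position 3 (value 6): max_ending_here = 31, max_so_far = 31
Position 4 (value 3): max_ending_here = 34, max_so_far = 34
Position 5 (value -10): max_ending_here = 24, max_so_far = 34
Position 6 (value 3): max_ending_here = 27, max_so_far = 34
Position 7 (value 0): max_ending_here = 27, max_so_far = 34

Maximum subarray: [10, 5, 10, 6, 3]
Maximum sum: 34

The maximum subarray is [10, 5, 10, 6, 3] with sum 34. This subarray runs from index 0 to index 4.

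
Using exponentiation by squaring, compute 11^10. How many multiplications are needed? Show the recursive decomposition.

Computing 11^10 by squaring (build up from 11^1; each line after the first costs one multiplication):

11^1 = 11
11^2 = (11^1)^2 = 11^2 = 121
11^4 = (11^2)^2 = 121^2 = 14641
11^5 = 11 * 11^4 = 11 * 14641 = 161051
11^10 = (11^5)^2 = 161051^2 = 25937424601

Result: 25937424601
Multiplications needed: 4 (4 lines after 11^1)

11^10 = 25937424601. Using exponentiation by squaring, this requires 4 multiplications. The key idea: if the exponent is even, square the half-power; if odd, multiply by the base once.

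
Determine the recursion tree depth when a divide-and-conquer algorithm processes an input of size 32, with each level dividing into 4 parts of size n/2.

For divide and conquer with division factor 2:

Problem sizes at each level:
Level 0: 32
Level 1: 16
Level 2: 8
Level 3: 4
Level 4: 2
Level 5: 1

The root is level 0 and the size-1 base case is level 5 (the tree spans levels 0 through 5, i.e. 6 levels counting the root), so the depth is the number of divisions: log_2(32) = 5

The recursion tree depth is log_2(32) = 5. At each level, the problem size is divided by 2, so it takes 5 divisions to reduce to a base case of size 1. The algorithm makes 4 recursive calls at each level.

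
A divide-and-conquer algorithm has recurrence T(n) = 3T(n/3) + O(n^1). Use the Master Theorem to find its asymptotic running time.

Master Theorem for T(n) = 3T(n/3) + O(n^1):

a = 3, b = 3, c = 1
log_b(a) = log_3(3) = 1.0000

Case 2: c = 1 = log_3(3) = 1.0000
T(n) = O(n^1 log n) = O(n log n)

For T(n) = 3T(n/3) + O(n^1): log_3(3) = 1.0000. This is Case 2 of the Master Theorem (c = log_b(a), equal work at all levels), giving O(n log n).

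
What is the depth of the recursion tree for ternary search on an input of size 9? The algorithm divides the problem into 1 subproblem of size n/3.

For divide and conquer with division factor 3:

Problem sizes at each level:
Level 0: 9
Level 1: 3
Level 2: 1

The root is level 0 and the size-1 base case is level 2 (the tree spans levels 0 through 2, i.e. 3 levels counting the root), so the depth is the number of divisions: log_3(9) = 2

The recursion tree depth is log_3(9) = 2. At each level, the problem size is divided by 3, so it takes 2 divisions to reduce to a base case of size 1. The algorithm makes 1 recursive call at each level.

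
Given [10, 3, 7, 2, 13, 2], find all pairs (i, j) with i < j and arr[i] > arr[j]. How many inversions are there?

Finding inversions in [10, 3, 7, 2, 13, 2]:

(0, 1): arr[0]=10 > arr[1]=3
(0, 2): arr[0]=10 > arr[2]=7
(0, 3): arr[0]=10 > arr[3]=2
(0, 5): arr[0]=10 > arr[5]=2
(1, 3): arr[1]=3 > arr[3]=2
(1, 5): arr[1]=3 > arr[5]=2
(2, 3): arr[2]=7 > arr[3]=2
(2, 5): arr[2]=7 > arr[5]=2
(4, 5): arr[4]=13 > arr[5]=2

Total inversions: 9

The array has 9 inversion(s): (0,1), (0,2), (0,3), (0,5), (1,3), (1,5), (2,3), (2,5), (4,5). Each pair (i,j) satisfies i < j and arr[i] > arr[j].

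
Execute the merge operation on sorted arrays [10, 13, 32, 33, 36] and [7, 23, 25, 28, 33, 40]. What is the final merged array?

Merging process:

Compare 10 vs 7: take 7 from right. Merged: [7]
Compare 10 vs 23: take 10 from left. Merged: [7, 10]
Compare 13 vs 23: take 13 from left. Merged: [7, 10, 13]
Compare 32 vs 23: take 23 from right. Merged: [7, 10, 13, 23]
Compare 32 vs 25: take 25 from right. Merged: [7, 10, 13, 23, 25]
Compare 32 vs 28: take 28 from right. Merged: [7, 10, 13, 23, 25, 28]
Compare 32 vs 33: take 32 from left. Merged: [7, 10, 13, 23, 25, 28, 32]
Compare 33 vs 33: take 33 from left. Merged: [7, 10, 13, 23, 25, 28, 32, 33]
Compare 36 vs 33: take 33 from right. Merged: [7, 10, 13, 23, 25, 28, 32, 33, 33]
Compare 36 vs 40: take 36 from left. Merged: [7, 10, 13, 23, 25, 28, 32, 33, 33, 36]
Append remaining from right: [40]. Merged: [7, 10, 13, 23, 25, 28, 32, 33, 33, 36, 40]

Final merged array: [7, 10, 13, 23, 25, 28, 32, 33, 33, 36, 40]
Total comparisons: 10

The merged array is [7, 10, 13, 23, 25, 28, 32, 33, 33, 36, 40], requiring 10 comparisons. The merge step runs in O(n) time where n is the total number of elements.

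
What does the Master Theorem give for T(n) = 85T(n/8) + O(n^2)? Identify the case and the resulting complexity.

Master Theorem for T(n) = 85T(n/8) + O(n^2):

a = 85, b = 8, c = 2
log_b(a) = log_8(85) = 2.1365

Case 1: c = 2 < log_8(85) = 2.1365
T(n) = O(n^(log_8 85))

For T(n) = 85T(n/8) + O(n^2): log_8(85) = 2.1365. This is Case 1 of the Master Theorem (c < log_b(a), work dominated by leaves), giving O(n^(log_8 85)).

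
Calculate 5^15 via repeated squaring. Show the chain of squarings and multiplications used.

Computing 5^15 by squaring (build up from 5^1; each line after the first costs one multiplication):

5^1 = 5
5^2 = (5^1)^2 = 5^2 = 25
5^3 = 5 * 5^2 = 5 * 25 = 125
5^6 = (5^3)^2 = 125^2 = 15625
5^7 = 5 * 5^6 = 5 * 15625 = 78125
5^14 = (5^7)^2 = 78125^2 = 6103515625
5^15 = 5 * 5^14 = 5 * 6103515625 = 30517578125

Result: 30517578125
Multiplications needed: 6 (6 lines after 5^1)

5^15 = 30517578125. Using exponentiation by squaring, this requires 6 multiplications. The key idea: if the exponent is even, square the half-power; if odd, multiply by the base once.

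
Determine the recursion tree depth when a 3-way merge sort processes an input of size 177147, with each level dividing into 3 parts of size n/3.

For divide and conquer with division factor 3:

Problem sizes at each level:
Level 0: 177147
Level 1: 59049
Level 2: 19683
Level 3: 6561
Level 4: 2187
Level 5: 729
Level 6: 243
Level 7: 81
Level 8: 27
Level 9: 9
Level 10: 3
Level 11: 1

The root is level 0 and the size-1 base case is level 11 (the tree spans levels 0 through 11, i.e. 12 levels counting the root), so the depth is the number of divisions: log_3(177147) = 11

The recursion tree depth is log_3(177147) = 11. At each level, the problem size is divided by 3, so it takes 11 divisions to reduce to a base case of size 1. The algorithm makes 3 recursive calls at each level.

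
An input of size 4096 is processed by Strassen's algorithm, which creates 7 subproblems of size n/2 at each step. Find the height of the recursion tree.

For divide and conquer with division factor 2:

Problem sizes at each level:
Level 0: 4096
Level 1: 2048
Level 2: 1024
Level 3: 512
Level 4: 256
Level 5: 128
Level 6: 64
Level 7: 32
Level 8: 16
Level 9: 8
Level 10: 4
Level 11: 2
Level 12: 1

The root is level 0 and the size-1 base case is level 12 (the tree spans levels 0 through 12, i.e. 13 levels counting the root), so the depth is the number of divisions: log_2(4096) = 12

The recursion tree depth is log_2(4096) = 12. At each level, the problem size is divided by 2, so it takes 12 divisions to reduce to a base case of size 1. The algorithm makes 7 recursive calls at each level.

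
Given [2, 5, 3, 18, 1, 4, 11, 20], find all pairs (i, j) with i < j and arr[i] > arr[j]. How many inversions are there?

Finding inversions in [2, 5, 3, 18, 1, 4, 11, 20]:

(0, 4): arr[0]=2 > arr[4]=1
(1, 2): arr[1]=5 > arr[2]=3
(1, 4): arr[1]=5 > arr[4]=1
(1, 5): arr[1]=5 > arr[5]=4
(2, 4): arr[2]=3 > arr[4]=1
(3, 4): arr[3]=18 > arr[4]=1
(3, 5): arr[3]=18 > arr[5]=4
(3, 6): arr[3]=18 > arr[6]=11

Total inversions: 8

The array has 8 inversion(s): (0,4), (1,2), (1,4), (1,5), (2,4), (3,4), (3,5), (3,6). Each pair (i,j) satisfies i < j and arr[i] > arr[j].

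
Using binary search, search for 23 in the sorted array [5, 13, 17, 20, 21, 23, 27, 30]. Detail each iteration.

Binary search for 23 in [5, 13, 17, 20, 21, 23, 27, 30]:

lo=0, hi=7, mid=3, arr[mid]=20 -> 20 < 23, search right half
lo=4, hi=7, mid=5, arr[mid]=23 -> Found target at index 5!

Binary search finds 23 at index 5 after 2 comparisons. The search repeatedly halves the search space by comparing with the middle element.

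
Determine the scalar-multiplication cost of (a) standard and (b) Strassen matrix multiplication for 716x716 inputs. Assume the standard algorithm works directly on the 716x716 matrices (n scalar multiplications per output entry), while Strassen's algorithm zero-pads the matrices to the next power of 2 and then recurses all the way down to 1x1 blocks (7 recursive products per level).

Matrix multiplication for 716x716 matrices:

Strassen's algorithm requires power-of-2 dimensions. Pad 716x716 to 1024x1024 (next power of 2).

Standard algorithm: 716^3 = 367061696 multiplications
Strassen's algorithm: 7^(log2(1024)) = 7^10 = 282475249 multiplications
Savings: 367061696 - 282475249 = 84586447 multiplications

Standard: 367061696 multiplications (716^3). Strassen: 282475249 multiplications (7^10, after padding to 1024x1024). Strassen reduces 8 recursive multiplications to 7 at each level.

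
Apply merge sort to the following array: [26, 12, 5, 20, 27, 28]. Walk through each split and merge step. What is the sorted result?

Merge sort trace:

Split: [26, 12, 5, 20, 27, 28] -> [26, 12, 5] and [20, 27, 28]
  Split: [26, 12, 5] -> [26] and [12, 5]
    Split: [12, 5] -> [12] and [5]
    Merge: [12] + [5] -> [5, 12]
  Merge: [26] + [5, 12] -> [5, 12, 26]
  Split: [20, 27, 28] -> [20] and [27, 28]
    Split: [27, 28] -> [27] and [28]
    Merge: [27] + [28] -> [27, 28]
  Merge: [20] + [27, 28] -> [20, 27, 28]
Merge: [5, 12, 26] + [20, 27, 28] -> [5, 12, 20, 26, 27, 28]

Final sorted array: [5, 12, 20, 26, 27, 28]

The merge sort proceeds by recursively splitting the array and merging sorted halves.
After all merges, the sorted array is [5, 12, 20, 26, 27, 28].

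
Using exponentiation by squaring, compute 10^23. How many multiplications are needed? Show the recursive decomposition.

Computing 10^23 by squaring (build up from 10^1; each line after the first costs one multiplication):

10^1 = 10
10^2 = (10^1)^2 = 10^2 = 100
10^4 = (10^2)^2 = 100^2 = 10000
10^5 = 10 * 10^4 = 10 * 10000 = 100000
10^10 = (10^5)^2 = 100000^2 = 10000000000
10^11 = 10 * 10^10 = 10 * 10000000000 = 100000000000
10^22 = (10^11)^2 = 100000000000^2 = 10000000000000000000000
10^23 = 10 * 10^22 = 10 * 10000000000000000000000 = 100000000000000000000000

Result: 100000000000000000000000
Multiplications needed: 7 (7 lines after 10^1)

10^23 = 100000000000000000000000. Using exponentiation by squaring, this requires 7 multiplications. The key idea: if the exponent is even, square the half-power; if odd, multiply by the base once.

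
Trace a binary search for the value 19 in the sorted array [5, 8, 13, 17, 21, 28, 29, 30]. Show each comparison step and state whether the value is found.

Binary search for 19 in [5, 8, 13, 17, 21, 28, 29, 30]:

lo=0, hi=7, mid=3, arr[mid]=17 -> 17 < 19, search right half
lo=4, hi=7, mid=5, arr[mid]=28 -> 28 > 19, search left half
lo=4, hi=4, mid=4, arr[mid]=21 -> 21 > 19, search left half
lo=4 > hi=3, target 19 not found

Binary search determines that 19 is not in the array after 3 comparisons. The search space was exhausted without finding the target.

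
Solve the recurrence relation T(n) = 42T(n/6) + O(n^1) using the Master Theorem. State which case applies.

Master Theorem for T(n) = 42T(n/6) + O(n^1):

a = 42, b = 6, c = 1
log_b(a) = log_6(42) = 2.0860

Case 1: c = 1 < log_6(42) = 2.0860
T(n) = O(n^(log_6 42))

For T(n) = 42T(n/6) + O(n^1): log_6(42) = 2.0860. This is Case 1 of the Master Theorem (c < log_b(a), work dominated by leaves), giving O(n^(log_6 42)).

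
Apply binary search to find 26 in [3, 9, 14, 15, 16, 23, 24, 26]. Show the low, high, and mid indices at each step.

Binary search for 26 in [3, 9, 14, 15, 16, 23, 24, 26]:

lo=0, hi=7, mid=3, arr[mid]=15 -> 15 < 26, search right half
lo=4, hi=7, mid=5, arr[mid]=23 -> 23 < 26, search right half
lo=6, hi=7, mid=6, arr[mid]=24 -> 24 < 26, search right half
lo=7, hi=7, mid=7, arr[mid]=26 -> Found target at index 7!

Binary search finds 26 at index 7 after 4 comparisons. The search repeatedly halves the search space by comparing with the middle element.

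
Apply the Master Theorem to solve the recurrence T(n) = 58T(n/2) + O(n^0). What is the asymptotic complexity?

Master Theorem for T(n) = 58T(n/2) + O(n^0):

a = 58, b = 2, c = 0
log_b(a) = log_2(58) = 5.8580

Case 1: c = 0 < log_2(58) = 5.8580
T(n) = O(n^(log_2 58))

For T(n) = 58T(n/2) + O(n^0): log_2(58) = 5.8580. This is Case 1 of the Master Theorem (c < log_b(a), work dominated by leaves), giving O(n^(log_2 58)).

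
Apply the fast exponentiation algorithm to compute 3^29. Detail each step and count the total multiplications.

Computing 3^29 by squaring (build up from 3^1; each line after the first costs one multiplication):

3^1 = 3
3^2 = (3^1)^2 = 3^2 = 9
3^3 = 3 * 3^2 = 3 * 9 = 27
3^6 = (3^3)^2 = 27^2 = 729
3^7 = 3 * 3^6 = 3 * 729 = 2187
3^14 = (3^7)^2 = 2187^2 = 4782969
3^28 = (3^14)^2 = 4782969^2 = 22876792454961
3^29 = 3 * 3^28 = 3 * 22876792454961 = 68630377364883

Result: 68630377364883
Multiplications needed: 7 (7 lines after 3^1)

3^29 = 68630377364883. Using exponentiation by squaring, this requires 7 multiplications. The key idea: if the exponent is even, square the half-power; if odd, multiply by the base once.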